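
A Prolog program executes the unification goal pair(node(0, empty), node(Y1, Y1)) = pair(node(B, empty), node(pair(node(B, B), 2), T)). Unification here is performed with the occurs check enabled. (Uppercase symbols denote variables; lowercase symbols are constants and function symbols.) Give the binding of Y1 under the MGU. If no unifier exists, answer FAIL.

Decompose pair/2: node(0, empty) = node(B, empty),  node(Y1, Y1) = node(pair(node(B, B), 2), T).
Decompose node/2: 0 = B,  empty = empty.
Bind B := 0; substituting into the one remaining equation that mentions B gives: node(Y1, Y1) = node(pair(node(0, 0), 2), T).
Delete trivial equation empty = empty.
Decompose node/2: Y1 = pair(node(0, 0), 2),  Y1 = T.
Bind Y1 := pair(node(0, 0), 2); substituting into the remaining equation gives: pair(node(0, 0), 2) = T.
Bind T := pair(node(0, 0), 2).
MGU = { B -> 0, Y1 -> pair(node(0, 0), 2), T -> pair(node(0, 0), 2) }, so Y1 -> pair(node(0, 0), 2).

pair(node(0, 0), 2)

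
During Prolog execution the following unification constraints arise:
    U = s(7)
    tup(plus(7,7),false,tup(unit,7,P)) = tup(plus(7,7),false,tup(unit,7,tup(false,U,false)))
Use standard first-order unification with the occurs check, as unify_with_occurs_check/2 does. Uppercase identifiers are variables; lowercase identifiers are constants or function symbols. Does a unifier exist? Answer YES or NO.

Bind U := s(7); substituting into the remaining equation gives: tup(plus(7,7),false,tup(unit,7,P)) = tup(plus(7,7),false,tup(unit,7,tup(false,s(7),false))).
Decompose tup/3: plus(7,7) = plus(7,7),  false = false,  tup(unit,7,P) = tup(unit,7,tup(false,s(7),false)).
Delete trivial equation plus(7,7) = plus(7,7).
Delete trivial equation false = false.
Decompose tup/3: unit = unit,  7 = 7,  P = tup(false,s(7),false).
Delete trivial equation unit = unit.
Delete trivial equation 7 = 7.
Bind P := tup(false,s(7),false).
No equations remain and no clash or occurs-check failure arose, so a unifier exists.

YES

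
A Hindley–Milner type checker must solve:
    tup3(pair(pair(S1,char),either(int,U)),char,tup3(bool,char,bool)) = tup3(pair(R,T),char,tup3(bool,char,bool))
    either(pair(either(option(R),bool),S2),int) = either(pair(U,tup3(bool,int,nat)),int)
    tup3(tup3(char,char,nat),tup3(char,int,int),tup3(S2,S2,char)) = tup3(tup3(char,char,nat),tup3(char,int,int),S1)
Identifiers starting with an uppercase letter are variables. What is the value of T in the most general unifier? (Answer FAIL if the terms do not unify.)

Decompose tup3/3: pair(pair(S1,char),either(int,U)) = pair(R,T),  char = char,  tup3(bool,char,bool) = tup3(bool,char,bool).
Decompose pair/2: pair(S1,char) = R,  either(int,U) = T.
Bind R := pair(S1,char); substituting into the one remaining equation that mentions R gives: either(pair(either(option(pair(S1,char)),bool),S2),int) = either(pair(U,tup3(bool,int,nat)),int).
Bind T := either(int,U); no other remaining equation mentions T.
Delete trivial equation char = char.
Delete trivial equation tup3(bool,char,bool) = tup3(bool,char,bool).
Decompose either/2: pair(either(option(pair(S1,char)),bool),S2) = pair(U,tup3(bool,int,nat)),  int = int.
Decompose pair/2: either(option(pair(S1,char)),bool) = U,  S2 = tup3(bool,int,nat).
Bind U := either(option(pair(S1,char)),bool); no other remaining equation mentions U. Substituting into the earlier binding gives T := either(int,either(option(pair(S1,char)),bool)).
Bind S2 := tup3(bool,int,nat); substituting into the one remaining equation that mentions S2 gives: tup3(tup3(char,char,nat),tup3(char,int,int),tup3(tup3(bool,int,nat),tup3(bool,int,nat),char)) = tup3(tup3(char,char,nat),tup3(char,int,int),S1).
Delete trivial equation int = int.
Decompose tup3/3: tup3(char,char,nat) = tup3(char,char,nat),  tup3(char,int,int) = tup3(char,int,int),  tup3(tup3(bool,int,nat),tup3(bool,int,nat),char) = S1.
Delete trivial equation tup3(char,char,nat) = tup3(char,char,nat).
Delete trivial equation tup3(char,int,int) = tup3(char,int,int).
Bind S1 := tup3(tup3(bool,int,nat),tup3(bool,int,nat),char). Substituting into the earlier bindings gives R := pair(tup3(tup3(bool,int,nat),tup3(bool,int,nat),char),char), T := either(int,either(option(pair(tup3(tup3(bool,int,nat),tup3(bool,int,nat),char),char)),bool)), U := either(option(pair(tup3(tup3(bool,int,nat),tup3(bool,int,nat),char),char)),bool).
MGU = { R -> pair(tup3(tup3(bool,int,nat),tup3(bool,int,nat),char),char), T -> either(int,either(option(pair(tup3(tup3(bool,int,nat),tup3(bool,int,nat),char),char)),bool)), U -> either(option(pair(tup3(tup3(bool,int,nat),tup3(bool,int,nat),char),char)),bool), S2 -> tup3(bool,int,nat), S1 -> tup3(tup3(bool,int,nat),tup3(bool,int,nat),char) }, so T -> either(int,either(option(pair(tup3(tup3(bool,int,nat),tup3(bool,int,nat),char),char)),bool)).

either(int,either(option(pair(tup3(tup3(bool,int,nat),tup3(bool,int,nat),char),char)),bool))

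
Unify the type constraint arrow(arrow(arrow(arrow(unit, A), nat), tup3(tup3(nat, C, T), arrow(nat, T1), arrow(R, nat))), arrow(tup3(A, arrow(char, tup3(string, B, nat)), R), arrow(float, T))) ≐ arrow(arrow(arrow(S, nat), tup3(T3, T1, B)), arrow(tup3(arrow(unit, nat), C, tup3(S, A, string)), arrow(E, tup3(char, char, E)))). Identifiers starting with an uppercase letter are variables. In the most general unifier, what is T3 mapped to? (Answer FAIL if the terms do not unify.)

Decompose arrow/2: arrow(arrow(arrow(unit, A), nat), tup3(tup3(nat, C, T), arrow(nat, T1), arrow(R, nat))) ≐ arrow(arrow(S, nat), tup3(T3, T1, B)),  arrow(tup3(A, arrow(char, tup3(string, B, nat)), R), arrow(float, T)) ≐ arrow(tup3(arrow(unit, nat), C, tup3(S, A, string)), arrow(E, tup3(char, char, E))).
Decompose arrow/2: arrow(arrow(unit, A), nat) ≐ arrow(S, nat),  tup3(tup3(nat, C, T), arrow(nat, T1), arrow(R, nat)) ≐ tup3(T3, T1, B).
Decompose arrow/2: arrow(unit, A) ≐ S,  nat ≐ nat.
Bind S := arrow(unit, A); substituting into the one remaining equation that mentions S gives: arrow(tup3(A, arrow(char, tup3(string, B, nat)), R), arrow(float, T)) ≐ arrow(tup3(arrow(unit, nat), C, tup3(arrow(unit, A), A, string)), arrow(E, tup3(char, char, E))).
Delete trivial equation nat ≐ nat.
Decompose tup3/3: tup3(nat, C, T) ≐ T3,  arrow(nat, T1) ≐ T1,  arrow(R, nat) ≐ B.
Bind T3 := tup3(nat, C, T); no other remaining equation mentions T3.
Occurs check fails: T1 occurs in arrow(nat, T1); the equation T1 ≐ arrow(nat, T1) has no finite solution.

FAIL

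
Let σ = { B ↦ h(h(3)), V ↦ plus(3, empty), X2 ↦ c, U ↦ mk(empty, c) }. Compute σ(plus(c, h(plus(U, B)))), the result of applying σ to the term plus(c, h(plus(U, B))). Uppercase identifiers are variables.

plus(c, h(plus(mk(empty, c), h(h(3)))))

Replace each occurrence of B with h(h(3)).
Replace each occurrence of U with mk(empty, c).
Result: plus(c, h(plus(mk(empty, c), h(h(3))))).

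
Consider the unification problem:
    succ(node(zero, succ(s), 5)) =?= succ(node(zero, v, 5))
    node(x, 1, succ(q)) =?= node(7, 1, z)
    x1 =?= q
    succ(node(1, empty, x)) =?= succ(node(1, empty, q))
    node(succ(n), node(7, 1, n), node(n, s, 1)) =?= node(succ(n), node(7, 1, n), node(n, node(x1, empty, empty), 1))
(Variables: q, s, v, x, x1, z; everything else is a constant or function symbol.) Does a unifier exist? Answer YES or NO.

YES

Decompose succ/1: node(zero, succ(s), 5) =?= node(zero, v, 5).
Decompose node/3: zero =?= zero,  succ(s) =?= v,  5 =?= 5.
Delete trivial equation zero =?= zero.
Bind v := succ(s); no other remaining equation mentions v.
Delete trivial equation 5 =?= 5.
Decompose node/3: x =?= 7,  1 =?= 1,  succ(q) =?= z.
Bind x := 7; substituting into the one remaining equation that mentions x gives: succ(node(1, empty, 7)) =?= succ(node(1, empty, q)).
Delete trivial equation 1 =?= 1.
Bind z := succ(q); no other remaining equation mentions z.
Bind x1 := q; substituting into the one remaining equation that mentions x1 gives: node(succ(n), node(7, 1, n), node(n, s, 1)) =?= node(succ(n), node(7, 1, n), node(n, node(q, empty, empty), 1)).
Decompose succ/1: node(1, empty, 7) =?= node(1, empty, q).
Decompose node/3: 1 =?= 1,  empty =?= empty,  7 =?= q.
Delete trivial equation 1 =?= 1.
Delete trivial equation empty =?= empty.
Bind q := 7; substituting into the remaining equation gives: node(succ(n), node(7, 1, n), node(n, s, 1)) =?= node(succ(n), node(7, 1, n), node(n, node(7, empty, empty), 1)). Substituting into the earlier bindings gives z := succ(7), x1 := 7.
Decompose node/3: succ(n) =?= succ(n),  node(7, 1, n) =?= node(7, 1, n),  node(n, s, 1) =?= node(n, node(7, empty, empty), 1).
Delete trivial equation succ(n) =?= succ(n).
Delete trivial equation node(7, 1, n) =?= node(7, 1, n).
Decompose node/3: n =?= n,  s =?= node(7, empty, empty),  1 =?= 1.
Delete trivial equation n =?= n.
Bind s := node(7, empty, empty); no other remaining equation mentions s. Substituting into the earlier binding gives v := succ(node(7, empty, empty)).
Delete trivial equation 1 =?= 1.
No equations remain and no clash or occurs-check failure arose, so a unifier exists.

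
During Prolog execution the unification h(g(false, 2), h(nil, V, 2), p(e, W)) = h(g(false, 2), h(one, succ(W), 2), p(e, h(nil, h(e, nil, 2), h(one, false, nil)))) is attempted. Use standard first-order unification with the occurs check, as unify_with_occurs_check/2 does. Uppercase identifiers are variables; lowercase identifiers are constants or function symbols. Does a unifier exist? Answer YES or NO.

Decompose h/3: g(false, 2) = g(false, 2),  h(nil, V, 2) = h(one, succ(W), 2),  p(e, W) = p(e, h(nil, h(e, nil, 2), h(one, false, nil))).
Delete trivial equation g(false, 2) = g(false, 2).
Decompose h/3: nil = one,  V = succ(W),  2 = 2.
Clash: constants nil and one differ; no unifier exists.

NO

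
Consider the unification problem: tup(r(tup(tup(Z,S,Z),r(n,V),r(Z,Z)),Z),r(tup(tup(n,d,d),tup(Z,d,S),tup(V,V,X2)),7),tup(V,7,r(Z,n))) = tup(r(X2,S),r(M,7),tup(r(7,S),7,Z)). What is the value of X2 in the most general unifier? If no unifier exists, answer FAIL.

FAIL

Decompose tup/3: r(tup(tup(Z,S,Z),r(n,V),r(Z,Z)),Z) = r(X2,S),  r(tup(tup(n,d,d),tup(Z,d,S),tup(V,V,X2)),7) = r(M,7),  tup(V,7,r(Z,n)) = tup(r(7,S),7,Z).
Decompose r/2: tup(tup(Z,S,Z),r(n,V),r(Z,Z)) = X2,  Z = S.
Bind X2 := tup(tup(Z,S,Z),r(n,V),r(Z,Z)); substituting into the one remaining equation that mentions X2 gives: r(tup(tup(n,d,d),tup(Z,d,S),tup(V,V,tup(tup(Z,S,Z),r(n,V),r(Z,Z)))),7) = r(M,7).
Bind Z := S; substituting into the remaining equations gives: r(tup(tup(n,d,d),tup(S,d,S),tup(V,V,tup(tup(S,S,S),r(n,V),r(S,S)))),7) = r(M,7),  tup(V,7,r(S,n)) = tup(r(7,S),7,S). Substituting into the earlier binding gives X2 := tup(tup(S,S,S),r(n,V),r(S,S)).
Decompose r/2: tup(tup(n,d,d),tup(S,d,S),tup(V,V,tup(tup(S,S,S),r(n,V),r(S,S)))) = M,  7 = 7.
Bind M := tup(tup(n,d,d),tup(S,d,S),tup(V,V,tup(tup(S,S,S),r(n,V),r(S,S)))); no other remaining equation mentions M.
Delete trivial equation 7 = 7.
Decompose tup/3: V = r(7,S),  7 = 7,  r(S,n) = S.
Bind V := r(7,S); no other remaining equation mentions V. Substituting into the earlier bindings gives X2 := tup(tup(S,S,S),r(n,r(7,S)),r(S,S)), M := tup(tup(n,d,d),tup(S,d,S),tup(r(7,S),r(7,S),tup(tup(S,S,S),r(n,r(7,S)),r(S,S)))).
Delete trivial equation 7 = 7.
Occurs check fails: S occurs in r(S,n); the equation S = r(S,n) has no finite solution.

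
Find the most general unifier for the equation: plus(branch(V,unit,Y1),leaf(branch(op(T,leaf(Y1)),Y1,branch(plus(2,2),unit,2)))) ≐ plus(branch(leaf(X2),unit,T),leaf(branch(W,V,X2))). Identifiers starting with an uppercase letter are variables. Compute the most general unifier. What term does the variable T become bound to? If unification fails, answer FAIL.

Decompose plus/2: branch(V,unit,Y1) ≐ branch(leaf(X2),unit,T),  leaf(branch(op(T,leaf(Y1)),Y1,branch(plus(2,2),unit,2))) ≐ leaf(branch(W,V,X2)).
Decompose branch/3: V ≐ leaf(X2),  unit ≐ unit,  Y1 ≐ T.
Bind V := leaf(X2); substituting into the one remaining equation that mentions V gives: leaf(branch(op(T,leaf(Y1)),Y1,branch(plus(2,2),unit,2))) ≐ leaf(branch(W,leaf(X2),X2)).
Delete trivial equation unit ≐ unit.
Bind Y1 := T; substituting into the remaining equation gives: leaf(branch(op(T,leaf(T)),T,branch(plus(2,2),unit,2))) ≐ leaf(branch(W,leaf(X2),X2)).
Decompose leaf/1: branch(op(T,leaf(T)),T,branch(plus(2,2),unit,2)) ≐ branch(W,leaf(X2),X2).
Decompose branch/3: op(T,leaf(T)) ≐ W,  T ≐ leaf(X2),  branch(plus(2,2),unit,2) ≐ X2.
Bind W := op(T,leaf(T)); no other remaining equation mentions W.
Bind T := leaf(X2); no other remaining equation mentions T. Substituting into the earlier bindings gives Y1 := leaf(X2), W := op(leaf(X2),leaf(leaf(X2))).
Bind X2 := branch(plus(2,2),unit,2). Substituting into the earlier bindings gives V := leaf(branch(plus(2,2),unit,2)), Y1 := leaf(branch(plus(2,2),unit,2)), W := op(leaf(branch(plus(2,2),unit,2)),leaf(leaf(branch(plus(2,2),unit,2)))), T := leaf(branch(plus(2,2),unit,2)).
MGU = { V ↦ leaf(branch(plus(2,2),unit,2)), Y1 ↦ leaf(branch(plus(2,2),unit,2)), W ↦ op(leaf(branch(plus(2,2),unit,2)),leaf(leaf(branch(plus(2,2),unit,2)))), T ↦ leaf(branch(plus(2,2),unit,2)), X2 ↦ branch(plus(2,2),unit,2) }, so T ↦ leaf(branch(plus(2,2),unit,2)).

leaf(branch(plus(2,2),unit,2))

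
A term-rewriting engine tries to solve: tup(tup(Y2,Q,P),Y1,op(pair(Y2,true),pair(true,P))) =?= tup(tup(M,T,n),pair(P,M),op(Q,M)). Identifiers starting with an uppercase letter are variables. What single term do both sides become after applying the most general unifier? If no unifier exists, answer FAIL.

Decompose tup/3: tup(Y2,Q,P) =?= tup(M,T,n),  Y1 =?= pair(P,M),  op(pair(Y2,true),pair(true,P)) =?= op(Q,M).
Decompose tup/3: Y2 =?= M,  Q =?= T,  P =?= n.
Bind Y2 := M; substituting into the one remaining equation that mentions Y2 gives: op(pair(M,true),pair(true,P)) =?= op(Q,M).
Bind Q := T; substituting into the one remaining equation that mentions Q gives: op(pair(M,true),pair(true,P)) =?= op(T,M).
Bind P := n; substituting into the remaining equations gives: Y1 =?= pair(n,M),  op(pair(M,true),pair(true,n)) =?= op(T,M).
Bind Y1 := pair(n,M); no other remaining equation mentions Y1.
Decompose op/2: pair(M,true) =?= T,  pair(true,n) =?= M.
Bind T := pair(M,true); no other remaining equation mentions T. Substituting into the earlier binding gives Q := pair(M,true).
Bind M := pair(true,n). Substituting into the earlier bindings gives Y2 := pair(true,n), Q := pair(pair(true,n),true), Y1 := pair(n,pair(true,n)), T := pair(pair(true,n),true).
Applying the MGU to either side gives tup(tup(pair(true,n),pair(pair(true,n),true),n),pair(n,pair(true,n)),op(pair(pair(true,n),true),pair(true,n))).

tup(tup(pair(true,n),pair(pair(true,n),true),n),pair(n,pair(true,n)),op(pair(pair(true,n),true),pair(true,n)))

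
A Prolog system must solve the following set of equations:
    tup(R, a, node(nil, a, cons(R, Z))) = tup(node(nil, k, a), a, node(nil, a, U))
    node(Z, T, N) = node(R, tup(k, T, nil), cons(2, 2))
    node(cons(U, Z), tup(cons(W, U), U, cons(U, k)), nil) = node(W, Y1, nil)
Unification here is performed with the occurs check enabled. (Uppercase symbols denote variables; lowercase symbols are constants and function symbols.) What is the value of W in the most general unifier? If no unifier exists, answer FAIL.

FAIL

Decompose tup/3: R = node(nil, k, a),  a = a,  node(nil, a, cons(R, Z)) = node(nil, a, U).
Bind R := node(nil, k, a); substituting into the 2 remaining equations that mention R gives: node(nil, a, cons(node(nil, k, a), Z)) = node(nil, a, U),  node(Z, T, N) = node(node(nil, k, a), tup(k, T, nil), cons(2, 2)).
Delete trivial equation a = a.
Decompose node/3: nil = nil,  a = a,  cons(node(nil, k, a), Z) = U.
Delete trivial equation nil = nil.
Delete trivial equation a = a.
Bind U := cons(node(nil, k, a), Z); substituting into the one remaining equation that mentions U gives: node(cons(cons(node(nil, k, a), Z), Z), tup(cons(W, cons(node(nil, k, a), Z)), cons(node(nil, k, a), Z), cons(cons(node(nil, k, a), Z), k)), nil) = node(W, Y1, nil).
Decompose node/3: Z = node(nil, k, a),  T = tup(k, T, nil),  N = cons(2, 2).
Bind Z := node(nil, k, a); substituting into the one remaining equation that mentions Z gives: node(cons(cons(node(nil, k, a), node(nil, k, a)), node(nil, k, a)), tup(cons(W, cons(node(nil, k, a), node(nil, k, a))), cons(node(nil, k, a), node(nil, k, a)), cons(cons(node(nil, k, a), node(nil, k, a)), k)), nil) = node(W, Y1, nil). Substituting into the earlier binding gives U := cons(node(nil, k, a), node(nil, k, a)).
Occurs check fails: T occurs in tup(k, T, nil); the equation T = tup(k, T, nil) has no finite solution.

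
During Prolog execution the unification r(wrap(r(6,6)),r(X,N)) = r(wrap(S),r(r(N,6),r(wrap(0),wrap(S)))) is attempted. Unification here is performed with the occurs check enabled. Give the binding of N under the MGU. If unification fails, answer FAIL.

Decompose r/2: wrap(r(6,6)) = wrap(S),  r(X,N) = r(r(N,6),r(wrap(0),wrap(S))).
Decompose wrap/1: r(6,6) = S.
Bind S := r(6,6); substituting into the remaining equation gives: r(X,N) = r(r(N,6),r(wrap(0),wrap(r(6,6)))).
Decompose r/2: X = r(N,6),  N = r(wrap(0),wrap(r(6,6))).
Bind X := r(N,6); no other remaining equation mentions X.
Bind N := r(wrap(0),wrap(r(6,6))). Substituting into the earlier binding gives X := r(r(wrap(0),wrap(r(6,6))),6).
MGU = { S ↦ r(6,6), X ↦ r(r(wrap(0),wrap(r(6,6))),6), N ↦ r(wrap(0),wrap(r(6,6))) }, so N ↦ r(wrap(0),wrap(r(6,6))).

r(wrap(0),wrap(r(6,6)))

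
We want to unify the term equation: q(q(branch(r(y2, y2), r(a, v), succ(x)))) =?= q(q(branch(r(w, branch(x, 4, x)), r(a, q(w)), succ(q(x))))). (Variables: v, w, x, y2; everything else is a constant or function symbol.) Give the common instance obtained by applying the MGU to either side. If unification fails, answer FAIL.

FAIL

Decompose q/1: q(branch(r(y2, y2), r(a, v), succ(x))) =?= q(branch(r(w, branch(x, 4, x)), r(a, q(w)), succ(q(x)))).
Decompose q/1: branch(r(y2, y2), r(a, v), succ(x)) =?= branch(r(w, branch(x, 4, x)), r(a, q(w)), succ(q(x))).
Decompose branch/3: r(y2, y2) =?= r(w, branch(x, 4, x)),  r(a, v) =?= r(a, q(w)),  succ(x) =?= succ(q(x)).
Decompose r/2: y2 =?= w,  y2 =?= branch(x, 4, x).
Bind y2 := w; substituting into the one remaining equation that mentions y2 gives: w =?= branch(x, 4, x).
Bind w := branch(x, 4, x); substituting into the one remaining equation that mentions w gives: r(a, v) =?= r(a, q(branch(x, 4, x))). Substituting into the earlier binding gives y2 := branch(x, 4, x).
Decompose r/2: a =?= a,  v =?= q(branch(x, 4, x)).
Delete trivial equation a =?= a.
Bind v := q(branch(x, 4, x)); no other remaining equation mentions v.
Decompose succ/1: x =?= q(x).
Occurs check fails: x occurs in q(x); the equation x =?= q(x) has no finite solution.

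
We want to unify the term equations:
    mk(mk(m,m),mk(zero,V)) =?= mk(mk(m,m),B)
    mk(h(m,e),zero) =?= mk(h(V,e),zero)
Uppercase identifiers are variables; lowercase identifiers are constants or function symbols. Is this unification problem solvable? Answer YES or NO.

Decompose mk/2: mk(m,m) =?= mk(m,m),  mk(zero,V) =?= B.
Delete trivial equation mk(m,m) =?= mk(m,m).
Bind B := mk(zero,V); no other remaining equation mentions B.
Decompose mk/2: h(m,e) =?= h(V,e),  zero =?= zero.
Decompose h/2: m =?= V,  e =?= e.
Bind V := m; no other remaining equation mentions V. Substituting into the earlier binding gives B := mk(zero,m).
Delete trivial equation e =?= e.
Delete trivial equation zero =?= zero.
No equations remain and no clash or occurs-check failure arose, so a unifier exists.

YES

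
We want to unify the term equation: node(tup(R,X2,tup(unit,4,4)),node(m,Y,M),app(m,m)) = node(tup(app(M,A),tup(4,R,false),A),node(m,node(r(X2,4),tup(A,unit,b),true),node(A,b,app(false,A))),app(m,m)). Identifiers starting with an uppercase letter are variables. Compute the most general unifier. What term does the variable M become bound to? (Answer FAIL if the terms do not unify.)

Decompose node/3: tup(R,X2,tup(unit,4,4)) = tup(app(M,A),tup(4,R,false),A),  node(m,Y,M) = node(m,node(r(X2,4),tup(A,unit,b),true),node(A,b,app(false,A))),  app(m,m) = app(m,m).
Decompose tup/3: R = app(M,A),  X2 = tup(4,R,false),  tup(unit,4,4) = A.
Bind R := app(M,A); substituting into the one remaining equation that mentions R gives: X2 = tup(4,app(M,A),false).
Bind X2 := tup(4,app(M,A),false); substituting into the one remaining equation that mentions X2 gives: node(m,Y,M) = node(m,node(r(tup(4,app(M,A),false),4),tup(A,unit,b),true),node(A,b,app(false,A))).
Bind A := tup(unit,4,4); substituting into the one remaining equation that mentions A gives: node(m,Y,M) = node(m,node(r(tup(4,app(M,tup(unit,4,4)),false),4),tup(tup(unit,4,4),unit,b),true),node(tup(unit,4,4),b,app(false,tup(unit,4,4)))). Substituting into the earlier bindings gives R := app(M,tup(unit,4,4)), X2 := tup(4,app(M,tup(unit,4,4)),false).
Decompose node/3: m = m,  Y = node(r(tup(4,app(M,tup(unit,4,4)),false),4),tup(tup(unit,4,4),unit,b),true),  M = node(tup(unit,4,4),b,app(false,tup(unit,4,4))).
Delete trivial equation m = m.
Bind Y := node(r(tup(4,app(M,tup(unit,4,4)),false),4),tup(tup(unit,4,4),unit,b),true); no other remaining equation mentions Y.
Bind M := node(tup(unit,4,4),b,app(false,tup(unit,4,4))); no other remaining equation mentions M. Substituting into the earlier bindings gives R := app(node(tup(unit,4,4),b,app(false,tup(unit,4,4))),tup(unit,4,4)), X2 := tup(4,app(node(tup(unit,4,4),b,app(false,tup(unit,4,4))),tup(unit,4,4)),false), Y := node(r(tup(4,app(node(tup(unit,4,4),b,app(false,tup(unit,4,4))),tup(unit,4,4)),false),4),tup(tup(unit,4,4),unit,b),true).
Delete trivial equation app(m,m) = app(m,m).
MGU = { R ↦ app(node(tup(unit,4,4),b,app(false,tup(unit,4,4))),tup(unit,4,4)), X2 ↦ tup(4,app(node(tup(unit,4,4),b,app(false,tup(unit,4,4))),tup(unit,4,4)),false), A ↦ tup(unit,4,4), Y ↦ node(r(tup(4,app(node(tup(unit,4,4),b,app(false,tup(unit,4,4))),tup(unit,4,4)),false),4),tup(tup(unit,4,4),unit,b),true), M ↦ node(tup(unit,4,4),b,app(false,tup(unit,4,4))) }, so M ↦ node(tup(unit,4,4),b,app(false,tup(unit,4,4))).

node(tup(unit,4,4),b,app(false,tup(unit,4,4)))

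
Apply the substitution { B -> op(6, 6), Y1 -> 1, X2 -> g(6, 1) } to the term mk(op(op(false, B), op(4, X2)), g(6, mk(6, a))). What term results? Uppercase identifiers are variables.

mk(op(op(false, op(6, 6)), op(4, g(6, 1))), g(6, mk(6, a)))

Replace each occurrence of B with op(6, 6).
Replace each occurrence of X2 with g(6, 1).
Result: mk(op(op(false, op(6, 6)), op(4, g(6, 1))), g(6, mk(6, a))).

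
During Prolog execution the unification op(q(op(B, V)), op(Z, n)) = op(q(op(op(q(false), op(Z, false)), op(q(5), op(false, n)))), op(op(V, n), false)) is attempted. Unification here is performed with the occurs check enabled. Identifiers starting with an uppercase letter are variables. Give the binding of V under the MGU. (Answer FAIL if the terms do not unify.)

FAIL

Decompose op/2: q(op(B, V)) = q(op(op(q(false), op(Z, false)), op(q(5), op(false, n)))),  op(Z, n) = op(op(V, n), false).
Decompose q/1: op(B, V) = op(op(q(false), op(Z, false)), op(q(5), op(false, n))).
Decompose op/2: B = op(q(false), op(Z, false)),  V = op(q(5), op(false, n)).
Bind B := op(q(false), op(Z, false)); no other remaining equation mentions B.
Bind V := op(q(5), op(false, n)); substituting into the remaining equation gives: op(Z, n) = op(op(op(q(5), op(false, n)), n), false).
Decompose op/2: Z = op(op(q(5), op(false, n)), n),  n = false.
Bind Z := op(op(q(5), op(false, n)), n); no other remaining equation mentions Z. Substituting into the earlier binding gives B := op(q(false), op(op(op(q(5), op(false, n)), n), false)).
Clash: constants n and false differ; no unifier exists.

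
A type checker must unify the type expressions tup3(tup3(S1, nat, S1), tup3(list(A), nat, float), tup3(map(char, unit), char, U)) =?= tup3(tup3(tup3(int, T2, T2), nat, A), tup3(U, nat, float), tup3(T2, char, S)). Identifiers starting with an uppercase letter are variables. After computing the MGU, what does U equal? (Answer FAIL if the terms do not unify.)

list(tup3(int, map(char, unit), map(char, unit)))

Decompose tup3/3: tup3(S1, nat, S1) =?= tup3(tup3(int, T2, T2), nat, A),  tup3(list(A), nat, float) =?= tup3(U, nat, float),  tup3(map(char, unit), char, U) =?= tup3(T2, char, S).
Decompose tup3/3: S1 =?= tup3(int, T2, T2),  nat =?= nat,  S1 =?= A.
Bind S1 := tup3(int, T2, T2); substituting into the one remaining equation that mentions S1 gives: tup3(int, T2, T2) =?= A.
Delete trivial equation nat =?= nat.
Bind A := tup3(int, T2, T2); substituting into the one remaining equation that mentions A gives: tup3(list(tup3(int, T2, T2)), nat, float) =?= tup3(U, nat, float).
Decompose tup3/3: list(tup3(int, T2, T2)) =?= U,  nat =?= nat,  float =?= float.
Bind U := list(tup3(int, T2, T2)); substituting into the one remaining equation that mentions U gives: tup3(map(char, unit), char, list(tup3(int, T2, T2))) =?= tup3(T2, char, S).
Delete trivial equation nat =?= nat.
Delete trivial equation float =?= float.
Decompose tup3/3: map(char, unit) =?= T2,  char =?= char,  list(tup3(int, T2, T2)) =?= S.
Bind T2 := map(char, unit); substituting into the one remaining equation that mentions T2 gives: list(tup3(int, map(char, unit), map(char, unit))) =?= S. Substituting into the earlier bindings gives S1 := tup3(int, map(char, unit), map(char, unit)), A := tup3(int, map(char, unit), map(char, unit)), U := list(tup3(int, map(char, unit), map(char, unit))).
Delete trivial equation char =?= char.
Bind S := list(tup3(int, map(char, unit), map(char, unit))).
MGU = { S1 -> tup3(int, map(char, unit), map(char, unit)), A -> tup3(int, map(char, unit), map(char, unit)), U -> list(tup3(int, map(char, unit), map(char, unit))), T2 -> map(char, unit), S -> list(tup3(int, map(char, unit), map(char, unit))) }, so U -> list(tup3(int, map(char, unit), map(char, unit))).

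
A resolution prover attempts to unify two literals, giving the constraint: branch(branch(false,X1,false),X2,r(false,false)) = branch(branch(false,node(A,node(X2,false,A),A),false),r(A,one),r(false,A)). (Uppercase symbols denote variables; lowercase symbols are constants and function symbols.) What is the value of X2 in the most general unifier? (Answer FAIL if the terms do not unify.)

r(false,one)

Decompose branch/3: branch(false,X1,false) = branch(false,node(A,node(X2,false,A),A),false),  X2 = r(A,one),  r(false,false) = r(false,A).
Decompose branch/3: false = false,  X1 = node(A,node(X2,false,A),A),  false = false.
Delete trivial equation false = false.
Bind X1 := node(A,node(X2,false,A),A); no other remaining equation mentions X1.
Delete trivial equation false = false.
Bind X2 := r(A,one); no other remaining equation mentions X2. Substituting into the earlier binding gives X1 := node(A,node(r(A,one),false,A),A).
Decompose r/2: false = false,  false = A.
Delete trivial equation false = false.
Bind A := false. Substituting into the earlier bindings gives X1 := node(false,node(r(false,one),false,false),false), X2 := r(false,one).
MGU = { X1 := node(false,node(r(false,one),false,false),false), X2 := r(false,one), A := false }, so X2 := r(false,one).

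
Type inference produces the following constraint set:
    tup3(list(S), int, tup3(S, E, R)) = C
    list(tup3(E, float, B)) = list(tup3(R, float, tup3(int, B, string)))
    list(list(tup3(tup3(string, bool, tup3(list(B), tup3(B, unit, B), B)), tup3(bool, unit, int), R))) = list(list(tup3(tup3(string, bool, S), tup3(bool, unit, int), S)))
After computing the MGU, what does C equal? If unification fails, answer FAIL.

Bind C := tup3(list(S), int, tup3(S, E, R)); no other remaining equation mentions C.
Decompose list/1: tup3(E, float, B) = tup3(R, float, tup3(int, B, string)).
Decompose tup3/3: E = R,  float = float,  B = tup3(int, B, string).
Bind E := R; no other remaining equation mentions E. Substituting into the earlier binding gives C := tup3(list(S), int, tup3(S, R, R)).
Delete trivial equation float = float.
Occurs check fails: B occurs in tup3(int, B, string); the equation B = tup3(int, B, string) has no finite solution.

FAIL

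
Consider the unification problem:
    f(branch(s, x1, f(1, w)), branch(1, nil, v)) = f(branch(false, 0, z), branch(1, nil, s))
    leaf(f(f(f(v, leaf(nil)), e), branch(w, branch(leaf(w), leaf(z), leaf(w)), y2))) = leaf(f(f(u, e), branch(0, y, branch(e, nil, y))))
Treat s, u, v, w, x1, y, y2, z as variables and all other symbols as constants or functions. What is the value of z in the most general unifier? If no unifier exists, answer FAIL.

Decompose f/2: branch(s, x1, f(1, w)) = branch(false, 0, z),  branch(1, nil, v) = branch(1, nil, s).
Decompose branch/3: s = false,  x1 = 0,  f(1, w) = z.
Bind s := false; substituting into the one remaining equation that mentions s gives: branch(1, nil, v) = branch(1, nil, false).
Bind x1 := 0; no other remaining equation mentions x1.
Bind z := f(1, w); substituting into the one remaining equation that mentions z gives: leaf(f(f(f(v, leaf(nil)), e), branch(w, branch(leaf(w), leaf(f(1, w)), leaf(w)), y2))) = leaf(f(f(u, e), branch(0, y, branch(e, nil, y)))).
Decompose branch/3: 1 = 1,  nil = nil,  v = false.
Delete trivial equation 1 = 1.
Delete trivial equation nil = nil.
Bind v := false; substituting into the remaining equation gives: leaf(f(f(f(false, leaf(nil)), e), branch(w, branch(leaf(w), leaf(f(1, w)), leaf(w)), y2))) = leaf(f(f(u, e), branch(0, y, branch(e, nil, y)))).
Decompose leaf/1: f(f(f(false, leaf(nil)), e), branch(w, branch(leaf(w), leaf(f(1, w)), leaf(w)), y2)) = f(f(u, e), branch(0, y, branch(e, nil, y))).
Decompose f/2: f(f(false, leaf(nil)), e) = f(u, e),  branch(w, branch(leaf(w), leaf(f(1, w)), leaf(w)), y2) = branch(0, y, branch(e, nil, y)).
Decompose f/2: f(false, leaf(nil)) = u,  e = e.
Bind u := f(false, leaf(nil)); no other remaining equation mentions u.
Delete trivial equation e = e.
Decompose branch/3: w = 0,  branch(leaf(w), leaf(f(1, w)), leaf(w)) = y,  y2 = branch(e, nil, y).
Bind w := 0; substituting into the one remaining equation that mentions w gives: branch(leaf(0), leaf(f(1, 0)), leaf(0)) = y. Substituting into the earlier binding gives z := f(1, 0).
Bind y := branch(leaf(0), leaf(f(1, 0)), leaf(0)); substituting into the remaining equation gives: y2 = branch(e, nil, branch(leaf(0), leaf(f(1, 0)), leaf(0))).
Bind y2 := branch(e, nil, branch(leaf(0), leaf(f(1, 0)), leaf(0))).
MGU = { s -> false, x1 -> 0, z -> f(1, 0), v -> false, u -> f(false, leaf(nil)), w -> 0, y -> branch(leaf(0), leaf(f(1, 0)), leaf(0)), y2 -> branch(e, nil, branch(leaf(0), leaf(f(1, 0)), leaf(0))) }, so z -> f(1, 0).

f(1, 0)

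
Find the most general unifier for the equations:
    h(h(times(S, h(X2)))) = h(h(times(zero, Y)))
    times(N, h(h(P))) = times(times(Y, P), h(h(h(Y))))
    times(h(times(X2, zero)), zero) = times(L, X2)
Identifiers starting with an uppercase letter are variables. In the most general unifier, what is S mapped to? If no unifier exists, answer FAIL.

zero

Decompose h/1: h(times(S, h(X2))) = h(times(zero, Y)).
Decompose h/1: times(S, h(X2)) = times(zero, Y).
Decompose times/2: S = zero,  h(X2) = Y.
Bind S := zero; no other remaining equation mentions S.
Bind Y := h(X2); substituting into the one remaining equation that mentions Y gives: times(N, h(h(P))) = times(times(h(X2), P), h(h(h(h(X2))))).
Decompose times/2: N = times(h(X2), P),  h(h(P)) = h(h(h(h(X2)))).
Bind N := times(h(X2), P); no other remaining equation mentions N.
Decompose h/1: h(P) = h(h(h(X2))).
Decompose h/1: P = h(h(X2)).
Bind P := h(h(X2)); no other remaining equation mentions P. Substituting into the earlier binding gives N := times(h(X2), h(h(X2))).
Decompose times/2: h(times(X2, zero)) = L,  zero = X2.
Bind L := h(times(X2, zero)); no other remaining equation mentions L.
Bind X2 := zero. Substituting into the earlier bindings gives Y := h(zero), N := times(h(zero), h(h(zero))), P := h(h(zero)), L := h(times(zero, zero)).
MGU = { S := zero, Y := h(zero), N := times(h(zero), h(h(zero))), P := h(h(zero)), L := h(times(zero, zero)), X2 := zero }, so S := zero.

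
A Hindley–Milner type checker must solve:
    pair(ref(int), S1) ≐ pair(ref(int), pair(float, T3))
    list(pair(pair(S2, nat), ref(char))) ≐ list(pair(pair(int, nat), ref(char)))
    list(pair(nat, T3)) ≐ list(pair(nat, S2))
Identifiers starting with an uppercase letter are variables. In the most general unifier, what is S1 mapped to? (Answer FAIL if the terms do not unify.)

Decompose pair/2: ref(int) ≐ ref(int),  S1 ≐ pair(float, T3).
Delete trivial equation ref(int) ≐ ref(int).
Bind S1 := pair(float, T3); no other remaining equation mentions S1.
Decompose list/1: pair(pair(S2, nat), ref(char)) ≐ pair(pair(int, nat), ref(char)).
Decompose pair/2: pair(S2, nat) ≐ pair(int, nat),  ref(char) ≐ ref(char).
Decompose pair/2: S2 ≐ int,  nat ≐ nat.
Bind S2 := int; substituting into the one remaining equation that mentions S2 gives: list(pair(nat, T3)) ≐ list(pair(nat, int)).
Delete trivial equation nat ≐ nat.
Delete trivial equation ref(char) ≐ ref(char).
Decompose list/1: pair(nat, T3) ≐ pair(nat, int).
Decompose pair/2: nat ≐ nat,  T3 ≐ int.
Delete trivial equation nat ≐ nat.
Bind T3 := int. Substituting into the earlier binding gives S1 := pair(float, int).
MGU = { S1 ↦ pair(float, int), S2 ↦ int, T3 ↦ int }, so S1 ↦ pair(float, int).

pair(float, int)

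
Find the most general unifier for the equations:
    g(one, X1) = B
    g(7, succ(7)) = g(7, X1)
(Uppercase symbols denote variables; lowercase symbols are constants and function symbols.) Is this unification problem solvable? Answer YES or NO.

YES

Bind B := g(one, X1); no other remaining equation mentions B.
Decompose g/2: 7 = 7,  succ(7) = X1.
Delete trivial equation 7 = 7.
Bind X1 := succ(7). Substituting into the earlier binding gives B := g(one, succ(7)).
No equations remain and no clash or occurs-check failure arose, so a unifier exists.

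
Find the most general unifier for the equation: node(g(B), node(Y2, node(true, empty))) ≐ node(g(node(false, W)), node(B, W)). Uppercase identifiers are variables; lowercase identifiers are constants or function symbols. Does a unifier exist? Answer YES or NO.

Decompose node/2: g(B) ≐ g(node(false, W)),  node(Y2, node(true, empty)) ≐ node(B, W).
Decompose g/1: B ≐ node(false, W).
Bind B := node(false, W); substituting into the remaining equation gives: node(Y2, node(true, empty)) ≐ node(node(false, W), W).
Decompose node/2: Y2 ≐ node(false, W),  node(true, empty) ≐ W.
Bind Y2 := node(false, W); no other remaining equation mentions Y2.
Bind W := node(true, empty). Substituting into the earlier bindings gives B := node(false, node(true, empty)), Y2 := node(false, node(true, empty)).
No equations remain and no clash or occurs-check failure arose, so a unifier exists.

YES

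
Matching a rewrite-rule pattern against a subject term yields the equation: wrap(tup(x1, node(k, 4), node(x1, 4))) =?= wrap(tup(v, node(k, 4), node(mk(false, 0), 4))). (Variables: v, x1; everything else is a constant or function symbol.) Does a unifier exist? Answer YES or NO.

YES

Decompose wrap/1: tup(x1, node(k, 4), node(x1, 4)) =?= tup(v, node(k, 4), node(mk(false, 0), 4)).
Decompose tup/3: x1 =?= v,  node(k, 4) =?= node(k, 4),  node(x1, 4) =?= node(mk(false, 0), 4).
Bind x1 := v; substituting into the one remaining equation that mentions x1 gives: node(v, 4) =?= node(mk(false, 0), 4).
Delete trivial equation node(k, 4) =?= node(k, 4).
Decompose node/2: v =?= mk(false, 0),  4 =?= 4.
Bind v := mk(false, 0); no other remaining equation mentions v. Substituting into the earlier binding gives x1 := mk(false, 0).
Delete trivial equation 4 =?= 4.
No equations remain and no clash or occurs-check failure arose, so a unifier exists.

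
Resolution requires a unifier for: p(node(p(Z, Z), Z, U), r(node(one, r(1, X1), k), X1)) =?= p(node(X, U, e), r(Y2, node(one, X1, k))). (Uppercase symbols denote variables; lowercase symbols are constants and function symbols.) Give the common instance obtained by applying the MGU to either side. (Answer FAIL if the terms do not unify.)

FAIL

Decompose p/2: node(p(Z, Z), Z, U) =?= node(X, U, e),  r(node(one, r(1, X1), k), X1) =?= r(Y2, node(one, X1, k)).
Decompose node/3: p(Z, Z) =?= X,  Z =?= U,  U =?= e.
Bind X := p(Z, Z); no other remaining equation mentions X.
Bind Z := U; no other remaining equation mentions Z. Substituting into the earlier binding gives X := p(U, U).
Bind U := e; no other remaining equation mentions U. Substituting into the earlier bindings gives X := p(e, e), Z := e.
Decompose r/2: node(one, r(1, X1), k) =?= Y2,  X1 =?= node(one, X1, k).
Bind Y2 := node(one, r(1, X1), k); no other remaining equation mentions Y2.
Occurs check fails: X1 occurs in node(one, X1, k); the equation X1 =?= node(one, X1, k) has no finite solution.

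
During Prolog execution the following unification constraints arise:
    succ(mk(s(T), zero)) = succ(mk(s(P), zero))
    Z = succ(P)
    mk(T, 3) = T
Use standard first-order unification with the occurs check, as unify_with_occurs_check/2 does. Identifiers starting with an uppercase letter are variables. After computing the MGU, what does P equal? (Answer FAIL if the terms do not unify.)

Decompose succ/1: mk(s(T), zero) = mk(s(P), zero).
Decompose mk/2: s(T) = s(P),  zero = zero.
Decompose s/1: T = P.
Bind T := P; substituting into the one remaining equation that mentions T gives: mk(P, 3) = P.
Delete trivial equation zero = zero.
Bind Z := succ(P); no other remaining equation mentions Z.
Occurs check fails: P occurs in mk(P, 3); the equation P = mk(P, 3) has no finite solution.

FAIL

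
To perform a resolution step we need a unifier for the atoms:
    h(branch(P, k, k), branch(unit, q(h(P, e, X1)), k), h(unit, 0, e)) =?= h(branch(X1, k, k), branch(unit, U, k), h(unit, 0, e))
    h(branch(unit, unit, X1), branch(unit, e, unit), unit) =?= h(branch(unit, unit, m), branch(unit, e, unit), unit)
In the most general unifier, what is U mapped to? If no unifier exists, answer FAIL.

Decompose h/3: branch(P, k, k) =?= branch(X1, k, k),  branch(unit, q(h(P, e, X1)), k) =?= branch(unit, U, k),  h(unit, 0, e) =?= h(unit, 0, e).
Decompose branch/3: P =?= X1,  k =?= k,  k =?= k.
Bind P := X1; substituting into the one remaining equation that mentions P gives: branch(unit, q(h(X1, e, X1)), k) =?= branch(unit, U, k).
Delete trivial equation k =?= k.
Delete trivial equation k =?= k.
Decompose branch/3: unit =?= unit,  q(h(X1, e, X1)) =?= U,  k =?= k.
Delete trivial equation unit =?= unit.
Bind U := q(h(X1, e, X1)); no other remaining equation mentions U.
Delete trivial equation k =?= k.
Delete trivial equation h(unit, 0, e) =?= h(unit, 0, e).
Decompose h/3: branch(unit, unit, X1) =?= branch(unit, unit, m),  branch(unit, e, unit) =?= branch(unit, e, unit),  unit =?= unit.
Decompose branch/3: unit =?= unit,  unit =?= unit,  X1 =?= m.
Delete trivial equation unit =?= unit.
Delete trivial equation unit =?= unit.
Bind X1 := m; no other remaining equation mentions X1. Substituting into the earlier bindings gives P := m, U := q(h(m, e, m)).
Delete trivial equation branch(unit, e, unit) =?= branch(unit, e, unit).
Delete trivial equation unit =?= unit.
MGU = { P := m, U := q(h(m, e, m)), X1 := m }, so U := q(h(m, e, m)).

q(h(m, e, m))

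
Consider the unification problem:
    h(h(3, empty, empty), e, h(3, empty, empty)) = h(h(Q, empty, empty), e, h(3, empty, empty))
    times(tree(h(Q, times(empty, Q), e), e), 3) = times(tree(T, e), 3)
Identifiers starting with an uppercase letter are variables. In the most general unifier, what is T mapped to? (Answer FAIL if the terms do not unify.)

Decompose h/3: h(3, empty, empty) = h(Q, empty, empty),  e = e,  h(3, empty, empty) = h(3, empty, empty).
Decompose h/3: 3 = Q,  empty = empty,  empty = empty.
Bind Q := 3; substituting into the one remaining equation that mentions Q gives: times(tree(h(3, times(empty, 3), e), e), 3) = times(tree(T, e), 3).
Delete trivial equation empty = empty.
Delete trivial equation empty = empty.
Delete trivial equation e = e.
Delete trivial equation h(3, empty, empty) = h(3, empty, empty).
Decompose times/2: tree(h(3, times(empty, 3), e), e) = tree(T, e),  3 = 3.
Decompose tree/2: h(3, times(empty, 3), e) = T,  e = e.
Bind T := h(3, times(empty, 3), e); no other remaining equation mentions T.
Delete trivial equation e = e.
Delete trivial equation 3 = 3.
MGU = { Q := 3, T := h(3, times(empty, 3), e) }, so T := h(3, times(empty, 3), e).

h(3, times(empty, 3), e)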